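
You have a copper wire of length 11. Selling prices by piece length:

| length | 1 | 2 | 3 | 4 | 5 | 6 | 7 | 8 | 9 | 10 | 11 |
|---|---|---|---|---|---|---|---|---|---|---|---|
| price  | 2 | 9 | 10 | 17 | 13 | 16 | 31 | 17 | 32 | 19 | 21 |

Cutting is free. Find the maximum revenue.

49

Consider every possible first cut. r[k] is the best of p[i]+r[k−i] over all sellable i≤k.
r[1] = 2
r[2] = 9
r[3] = 11  (first piece 1, then r[2]=9)
r[4] = 18  (first piece 2, then r[2]=9)
r[5] = 20  (first piece 1, then r[4]=18)
r[6] = 27  (first piece 2, then r[4]=18)
r[7] = 31
r[8] = 36  (first piece 2, then r[6]=27)
r[9] = 40  (first piece 2, then r[7]=31)
r[10] = 45  (first piece 2, then r[8]=36)
r[11] = 49  (first piece 2, then r[9]=40)
One optimal cutting: 7 + 2 + 2 → €31 + €9 + €9 = €49.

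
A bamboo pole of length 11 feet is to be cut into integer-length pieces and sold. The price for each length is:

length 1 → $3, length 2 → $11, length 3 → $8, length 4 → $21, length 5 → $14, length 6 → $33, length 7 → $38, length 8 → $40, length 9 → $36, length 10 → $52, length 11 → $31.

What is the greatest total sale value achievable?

60

Let R[k] be the best obtainable value from length k. For each k, try every first piece i and keep the best of price[i] + R[k−i].
R[1] = 3
R[2] = max(3+3, 11+0) = 11
R[3] = max(3+11, 11+3, 8+0) = 14
R[4] = max(3+14, 11+11, 8+3, 21+0) = 22
R[5] = max(3+22, 11+14, 8+11, 21+3, 14+0) = 25
R[6] = max(3+25, 11+22, 8+14, 21+11, 14+3, 33+0) = 33
R[7] = max(3+33, 11+25, 8+22, …, 33+3, 38+0) = 38
R[8] = max(3+38, 11+33, 8+25, …, 38+3, 40+0) = 44
R[9] = max(3+44, 11+38, 8+33, …, 40+3, 36+0) = 49
R[10] = max(3+49, 11+44, 8+38, …, 36+3, 52+0) = 55
R[11] = max(3+55, 11+49, 8+44, …, 52+3, 31+0) = 60
One optimal cutting: 7 + 2 + 2 → $38 + $11 + $11 = $60.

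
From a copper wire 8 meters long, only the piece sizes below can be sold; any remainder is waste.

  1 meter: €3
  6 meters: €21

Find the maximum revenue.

Let f[k] be the best obtainable value from length k. For each k, try every first piece i and keep the best of price[i] + f[k−i].
f[1] = 3
f[2] = 6  (first piece 1, then f[1]=3)
f[3] = 9  (first piece 1, then f[2]=6)
f[4] = 12  (first piece 1, then f[3]=9)
f[5] = 15  (first piece 1, then f[4]=12)
f[6] = max(3+15, 21+0) = 21
f[7] = max(3+21, 21+3) = 24
f[8] = max(3+24, 21+6) = 27
One optimal cutting: 6 + 1 + 1 → €27.

27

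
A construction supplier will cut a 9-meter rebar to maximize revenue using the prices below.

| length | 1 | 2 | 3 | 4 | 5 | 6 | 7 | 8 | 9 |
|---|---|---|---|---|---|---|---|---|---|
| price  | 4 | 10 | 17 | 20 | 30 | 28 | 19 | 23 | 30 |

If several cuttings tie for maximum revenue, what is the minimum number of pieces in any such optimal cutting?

3

Consider every possible first cut. r[k] is the best of p[i]+r[k−i] over all sellable i≤k.
r[1] = 4
r[2] = max(4+4, 10+0) = 10
r[3] = max(4+10, 10+4, 17+0) = 17
r[4] = max(4+17, 10+10, 17+4, 20+0) = 21
r[5] = max(4+21, 10+17, 17+10, 20+4, 30+0) = 30
r[6] = max(4+30, 10+21, 17+17, 20+10, 30+4, 28+0) = 34
r[7] = max(4+34, 10+30, 17+21, …, 28+4, 19+0) = 40
r[8] = max(4+40, 10+34, 17+30, …, 19+4, 23+0) = 47
r[9] = max(4+47, 10+40, 17+34, …, 23+4, 30+0) = 51
Maximum revenue is ₹51.
Now minimize piece count subject to staying optimal: for each k, pieces[k] = 1 + min over i with p[i]+r[k−i]=r[k] of pieces[k−i].
pieces[6] = 2
pieces[7] = 2
pieces[8] = 2
pieces[9] = 3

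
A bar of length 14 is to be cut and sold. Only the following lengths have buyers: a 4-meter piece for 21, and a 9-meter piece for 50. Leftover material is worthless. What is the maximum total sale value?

Let best[k] be the best obtainable value from length k. For each k, try every first piece i and keep the best of price[i] + best[k−i].
best[1] = 0
best[2] = 0
best[3] = 0
best[4] = 21
best[5] = 21
best[6] = 21
best[7] = 21
best[8] = 42  (first piece 4, then best[4]=21)
best[9] = max(21+21, 50+0) = 50
best[10] = max(21+21, 50+0) = 50
best[11] = max(21+21, 50+0) = 50
best[12] = max(21+42, 50+0) = 63
best[13] = max(21+50, 50+21) = 71
best[14] = max(21+50, 50+21) = 71
One optimal cutting: pieces 9 + 4 with 1 meter of scrap → 71.

71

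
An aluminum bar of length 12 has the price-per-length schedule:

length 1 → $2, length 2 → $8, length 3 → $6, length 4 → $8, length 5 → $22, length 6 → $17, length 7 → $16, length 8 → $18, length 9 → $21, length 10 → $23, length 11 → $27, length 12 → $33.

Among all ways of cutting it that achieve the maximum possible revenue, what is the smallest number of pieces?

Build r[k] bottom-up: r[k] = max over allowed piece i of (p[i] + r[k−i]).
r[1] = 2
r[2] = max(2+2, 8+0) = 8
r[3] = max(2+8, 8+2, 6+0) = 10
r[4] = max(2+10, 8+8, 6+2, 8+0) = 16
r[5] = max(2+16, 8+10, 6+8, 8+2, 22+0) = 22
r[6] = max(2+22, 8+16, 6+10, 8+8, 22+2, 17+0) = 24
r[7] = max(2+24, 8+22, 6+16, …, 17+2, 16+0) = 30
r[8] = max(2+30, 8+24, 6+22, …, 16+2, 18+0) = 32
r[9] = max(2+32, 8+30, 6+24, …, 18+2, 21+0) = 38
r[10] = max(2+38, 8+32, 6+30, …, 21+2, 23+0) = 44
r[11] = max(2+44, 8+38, 6+32, …, 23+2, 27+0) = 46
r[12] = max(2+46, 8+44, 6+38, …, 27+2, 33+0) = 52
Maximum revenue is $52.
Now minimize piece count subject to staying optimal: for each k, pieces[k] = 1 + min over i with p[i]+r[k−i]=r[k] of pieces[k−i].
pieces[9] = 3
pieces[10] = 2
pieces[11] = 3
pieces[12] = 3

3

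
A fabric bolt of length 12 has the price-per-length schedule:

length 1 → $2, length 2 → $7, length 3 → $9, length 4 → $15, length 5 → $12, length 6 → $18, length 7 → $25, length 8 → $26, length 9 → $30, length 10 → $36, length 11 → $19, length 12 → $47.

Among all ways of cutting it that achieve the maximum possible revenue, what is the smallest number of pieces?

1

Build r[k] bottom-up: r[k] = max over allowed piece i of (p[i] + r[k−i]).
r[1] = 2
r[2] = 7
r[3] = 9  (first piece 1, then r[2]=7)
r[4] = 15
r[5] = 17  (first piece 1, then r[4]=15)
r[6] = 22  (first piece 2, then r[4]=15)
r[7] = 25
r[8] = 30  (first piece 4, then r[4]=15)
r[9] = 32  (first piece 1, then r[8]=30)
r[10] = 37  (first piece 2, then r[8]=30)
r[11] = 40  (first piece 4, then r[7]=25)
r[12] = 47
Maximum revenue is $47.
Now minimize piece count subject to staying optimal: for each k, pieces[k] = 1 + min over i with p[i]+r[k−i]=r[k] of pieces[k−i].
pieces[9] = 2
pieces[10] = 3
pieces[11] = 2
pieces[12] = 1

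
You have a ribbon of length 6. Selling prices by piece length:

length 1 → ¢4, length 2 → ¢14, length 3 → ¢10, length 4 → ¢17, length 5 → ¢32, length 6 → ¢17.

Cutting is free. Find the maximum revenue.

Build r[k] bottom-up: r[k] = max over allowed piece i of (p[i] + r[k−i]).
r[1] = 4
r[2] = max(4+4, 14+0) = 14
r[3] = max(4+14, 14+4, 10+0) = 18
r[4] = max(4+18, 14+14, 10+4, 17+0) = 28
r[5] = max(4+28, 14+18, 10+14, 17+4, 32+0) = 32
r[6] = max(4+32, 14+28, 10+18, 17+14, 32+4, 17+0) = 42
One optimal cutting: 2 + 2 + 2 → ¢14 + ¢14 + ¢14 = ¢42.

42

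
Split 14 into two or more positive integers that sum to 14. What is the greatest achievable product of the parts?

162

Fill g[k] for k=2..14: at each k try every first piece i and multiply by the better of (k−i) uncut or g[k−i].
Small cases: g[2]=1, g[3]=2, g[4]=4, g[5]=6, g[6]=9, g[7]=12, g[8]=18.
g[9] = max(1·18, 2·12, 3·9, …, 7·2, 8·1) = 27
g[10] = max(1·27, 2·18, 3·12, …, 8·2, 9·1) = 36
g[11] = max(1·36, 2·27, 3·18, …, 9·2, 10·1) = 54
g[12] = max(1·54, 2·36, 3·27, …, 10·2, 11·1) = 81
g[13] = max(1·81, 2·54, 3·36, …, 11·2, 12·1) = 108
g[14] = max(1·108, 2·81, 3·54, …, 12·2, 13·1) = 162
One optimal split: 3 + 3 + 3 + 3 + 2; product 3·3·3·3·2 = 162.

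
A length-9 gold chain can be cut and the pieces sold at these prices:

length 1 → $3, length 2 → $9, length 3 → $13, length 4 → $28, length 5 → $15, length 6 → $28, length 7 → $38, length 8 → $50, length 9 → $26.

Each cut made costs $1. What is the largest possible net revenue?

57

Build net[k] bottom-up: net[k] = max over allowed piece i of (p[i] + net[k−i]) − 1 per cut.
net[1] = 3
net[2] = max(3+3-1, 9+0) = 9
net[3] = max(3+9-1, 9+3-1, 13+0) = 13
net[4] = max(3+13-1, 9+9-1, 13+3-1, 28+0) = 28
net[5] = max(3+28-1, 9+13-1, 13+9-1, 28+3-1, 15+0) = 30
net[6] = max(3+30-1, 9+28-1, 13+13-1, 28+9-1, 15+3-1, 28+0) = 36
net[7] = max(3+36-1, 9+30-1, 13+28-1, …, 28+3-1, 38+0) = 40
net[8] = max(3+40-1, 9+36-1, 13+30-1, …, 38+3-1, 50+0) = 55
net[9] = max(3+55-1, 9+40-1, 13+36-1, …, 50+3-1, 26+0) = 57
One optimal plan: pieces 4 + 4 + 1 (2 cuts) → $59 − $2 = $57.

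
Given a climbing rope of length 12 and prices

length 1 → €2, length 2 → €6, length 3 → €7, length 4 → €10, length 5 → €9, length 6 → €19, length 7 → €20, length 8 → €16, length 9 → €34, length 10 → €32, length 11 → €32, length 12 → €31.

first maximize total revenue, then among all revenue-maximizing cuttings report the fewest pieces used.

3

Consider every possible first cut. r[k] is the best of p[i]+r[k−i] over all sellable i≤k.
r[1] = 2
r[2] = 6
r[3] = 8  (first piece 1, then r[2]=6)
r[4] = 12  (first piece 2, then r[2]=6)
r[5] = 14  (first piece 1, then r[4]=12)
r[6] = 19
r[7] = 21  (first piece 1, then r[6]=19)
r[8] = 25  (first piece 2, then r[6]=19)
r[9] = 34
r[10] = 36  (first piece 1, then r[9]=34)
r[11] = 40  (first piece 2, then r[9]=34)
r[12] = 42  (first piece 1, then r[11]=40)
Maximum revenue is €42.
Now minimize piece count subject to staying optimal: for each k, pieces[k] = 1 + min over i with p[i]+r[k−i]=r[k] of pieces[k−i].
pieces[9] = 1
pieces[10] = 2
pieces[11] = 2
pieces[12] = 3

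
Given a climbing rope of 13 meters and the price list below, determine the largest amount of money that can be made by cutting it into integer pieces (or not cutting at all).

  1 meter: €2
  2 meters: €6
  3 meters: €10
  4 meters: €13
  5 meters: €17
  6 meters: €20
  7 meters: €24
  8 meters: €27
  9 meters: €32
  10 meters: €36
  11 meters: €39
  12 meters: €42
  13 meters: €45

46

Let r[k] be the best obtainable value from length k. For each k, try every first piece i and keep the best of price[i] + r[k−i].
r[1] = 2
r[2] = max(2+2, 6+0) = 6
r[3] = max(2+6, 6+2, 10+0) = 10
r[4] = max(2+10, 6+6, 10+2, 13+0) = 13
r[5] = max(2+13, 6+10, 10+6, 13+2, 17+0) = 17
r[6] = max(2+17, 6+13, 10+10, 13+6, 17+2, 20+0) = 20
r[7] = max(2+20, 6+17, 10+13, …, 20+2, 24+0) = 24
r[8] = max(2+24, 6+20, 10+17, …, 24+2, 27+0) = 27
r[9] = max(2+27, 6+24, 10+20, …, 27+2, 32+0) = 32
r[10] = max(2+32, 6+27, 10+24, …, 32+2, 36+0) = 36
r[11] = max(2+36, 6+32, 10+27, …, 36+2, 39+0) = 39
r[12] = max(2+39, 6+36, 10+32, …, 39+2, 42+0) = 42
r[13] = max(2+42, 6+39, 10+36, …, 42+2, 45+0) = 46
One optimal cutting: 10 + 3 → €36 + €10 = €46.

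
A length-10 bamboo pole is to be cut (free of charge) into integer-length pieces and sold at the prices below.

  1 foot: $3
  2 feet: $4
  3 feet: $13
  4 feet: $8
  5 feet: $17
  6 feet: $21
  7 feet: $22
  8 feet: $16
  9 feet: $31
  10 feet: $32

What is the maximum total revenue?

42

Consider every possible first cut. r[k] is the best of p[i]+r[k−i] over all sellable i≤k.
r[1] = 3
r[2] = max(3+3, 4+0) = 6
r[3] = max(3+6, 4+3, 13+0) = 13
r[4] = max(3+13, 4+6, 13+3, 8+0) = 16
r[5] = max(3+16, 4+13, 13+6, 8+3, 17+0) = 19
r[6] = max(3+19, 4+16, 13+13, 8+6, 17+3, 21+0) = 26
r[7] = max(3+26, 4+19, 13+16, …, 21+3, 22+0) = 29
r[8] = max(3+29, 4+26, 13+19, …, 22+3, 16+0) = 32
r[9] = max(3+32, 4+29, 13+26, …, 16+3, 31+0) = 39
r[10] = max(3+39, 4+32, 13+29, …, 31+3, 32+0) = 42
One optimal cutting: 3 + 3 + 3 + 1 → $13 + $13 + $13 + $3 = $42.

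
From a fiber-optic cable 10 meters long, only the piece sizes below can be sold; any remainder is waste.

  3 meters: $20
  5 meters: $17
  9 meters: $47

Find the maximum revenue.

Build f[k] bottom-up: f[k] = max over allowed piece i of (p[i] + f[k−i]).
f[1] = 0
f[2] = 0
f[3] = 20
f[4] = 20
f[5] = 20
f[6] = 40  (first piece 3, then f[3]=20)
f[7] = 40
f[8] = 40
f[9] = 60  (first piece 3, then f[6]=40)
f[10] = 60
One optimal cutting: pieces 3 + 3 + 3 with 1 meter of scrap → $60.

60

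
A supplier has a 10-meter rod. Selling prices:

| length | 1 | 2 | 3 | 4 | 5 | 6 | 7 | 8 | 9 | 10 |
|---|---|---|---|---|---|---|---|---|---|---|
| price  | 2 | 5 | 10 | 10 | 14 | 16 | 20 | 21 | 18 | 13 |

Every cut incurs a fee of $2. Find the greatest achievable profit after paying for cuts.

Build v[k] bottom-up: v[k] = max over allowed piece i of (p[i] + v[k−i]) − 2 per cut.
v[1] = 2
v[2] = 5
v[3] = 10
v[4] = 10  (first piece 1, then v[3]=10)
v[5] = 14
v[6] = 18  (first piece 3, then v[3]=10)
v[7] = 20
v[8] = 22  (first piece 3, then v[5]=14)
v[9] = 26  (first piece 3, then v[6]=18)
v[10] = 28  (first piece 3, then v[7]=20)
One optimal plan: pieces 7 + 3 (1 cut) → $30 − $2 = $28.

28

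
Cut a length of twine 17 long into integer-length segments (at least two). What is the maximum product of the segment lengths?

Define m[k] = max over 1≤i<k of i · max(k−i, m[k−i]); the inner max lets the remainder stay uncut if that's better.
Small cases: m[2]=1, m[3]=2, m[4]=4, m[5]=6, m[6]=9, m[7]=12, m[8]=18, m[9]=27, m[10]=36.
m[11] = 2*max(9,27) = 2*27 = 54
m[12] = 3*max(9,27) = 3*27 = 81
m[13] = 2*max(11,54) = 2*54 = 108
m[14] = 2*max(12,81) = 2*81 = 162
m[15] = 3*max(12,81) = 3*81 = 243
m[16] = 2*max(14,162) = 2*162 = 324
m[17] = 2*max(15,243) = 2*243 = 486
One optimal split: 3 + 3 + 3 + 3 + 3 + 2; product 3*3*3*3*3*2 = 486.

486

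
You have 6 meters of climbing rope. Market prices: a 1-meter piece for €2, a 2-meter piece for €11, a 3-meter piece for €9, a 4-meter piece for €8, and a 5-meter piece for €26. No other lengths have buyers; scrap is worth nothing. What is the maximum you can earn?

Build f[k] bottom-up: f[k] = max over allowed piece i of (p[i] + f[k−i]).
f[1] = 2
f[2] = max(2+2, 11+0) = 11
f[3] = max(2+11, 11+2, 9+0) = 13
f[4] = max(2+13, 11+11, 9+2, 8+0) = 22
f[5] = max(2+22, 11+13, 9+11, 8+2, 26+0) = 26
f[6] = max(2+26, 11+22, 9+13, 8+11, 26+2) = 33
One optimal cutting: 2 + 2 + 2 → €33.

33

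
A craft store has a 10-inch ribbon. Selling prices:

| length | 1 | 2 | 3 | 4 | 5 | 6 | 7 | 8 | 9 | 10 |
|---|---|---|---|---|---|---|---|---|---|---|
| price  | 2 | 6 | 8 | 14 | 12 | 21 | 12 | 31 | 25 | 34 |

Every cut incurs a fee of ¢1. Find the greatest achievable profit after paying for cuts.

Consider every possible first cut. r[k] is the best of p[i]+r[k−i] over all sellable i≤k, charging 1 whenever i<k.
r[1] = 2
r[2] = max(2+2-1, 6+0) = 6
r[3] = max(2+6-1, 6+2-1, 8+0) = 8
r[4] = max(2+8-1, 6+6-1, 8+2-1, 14+0) = 14
r[5] = max(2+14-1, 6+8-1, 8+6-1, 14+2-1, 12+0) = 15
r[6] = max(2+15-1, 6+14-1, 8+8-1, 14+6-1, 12+2-1, 21+0) = 21
r[7] = max(2+21-1, 6+15-1, 8+14-1, …, 21+2-1, 12+0) = 22
r[8] = max(2+22-1, 6+21-1, 8+15-1, …, 12+2-1, 31+0) = 31
r[9] = max(2+31-1, 6+22-1, 8+21-1, …, 31+2-1, 25+0) = 32
r[10] = max(2+32-1, 6+31-1, 8+22-1, …, 25+2-1, 34+0) = 36
One optimal plan: pieces 8 + 2 (1 cut) → ¢37 − ¢1 = ¢36.

36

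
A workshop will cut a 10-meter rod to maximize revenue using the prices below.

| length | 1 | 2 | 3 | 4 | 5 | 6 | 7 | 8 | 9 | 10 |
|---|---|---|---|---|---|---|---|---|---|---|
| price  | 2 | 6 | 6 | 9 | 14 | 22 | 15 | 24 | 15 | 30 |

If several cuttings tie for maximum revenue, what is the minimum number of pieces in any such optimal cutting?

Build r[k] bottom-up: r[k] = max over allowed piece i of (p[i] + r[k−i]).
r[1] = 2
r[2] = 6
r[3] = 8  (first piece 1, then r[2]=6)
r[4] = 12  (first piece 2, then r[2]=6)
r[5] = 14  (first piece 1, then r[4]=12)
r[6] = 22
r[7] = 24  (first piece 1, then r[6]=22)
r[8] = 28  (first piece 2, then r[6]=22)
r[9] = 30  (first piece 1, then r[8]=28)
r[10] = 34  (first piece 2, then r[8]=28)
Maximum revenue is $34.
Now minimize piece count subject to staying optimal: for each k, pieces[k] = 1 + min over i with p[i]+r[k−i]=r[k] of pieces[k−i].
pieces[7] = 2
pieces[8] = 2
pieces[9] = 3
pieces[10] = 3

3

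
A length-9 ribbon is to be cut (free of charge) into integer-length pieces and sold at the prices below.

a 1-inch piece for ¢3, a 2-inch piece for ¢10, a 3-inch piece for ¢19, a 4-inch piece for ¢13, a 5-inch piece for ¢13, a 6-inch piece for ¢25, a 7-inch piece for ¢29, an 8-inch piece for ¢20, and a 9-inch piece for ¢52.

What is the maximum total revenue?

57

Let R[k] be the best obtainable value from length k. For each k, try every first piece i and keep the best of price[i] + R[k−i].
R[1] = 3
R[2] = max(3+3, 10+0) = 10
R[3] = max(3+10, 10+3, 19+0) = 19
R[4] = max(3+19, 10+10, 19+3, 13+0) = 22
R[5] = max(3+22, 10+19, 19+10, 13+3, 13+0) = 29
R[6] = max(3+29, 10+22, 19+19, 13+10, 13+3, 25+0) = 38
R[7] = max(3+38, 10+29, 19+22, …, 25+3, 29+0) = 41
R[8] = max(3+41, 10+38, 19+29, …, 29+3, 20+0) = 48
R[9] = max(3+48, 10+41, 19+38, …, 20+3, 52+0) = 57
One optimal cutting: 3 + 3 + 3 → ¢19 + ¢19 + ¢19 = ¢57.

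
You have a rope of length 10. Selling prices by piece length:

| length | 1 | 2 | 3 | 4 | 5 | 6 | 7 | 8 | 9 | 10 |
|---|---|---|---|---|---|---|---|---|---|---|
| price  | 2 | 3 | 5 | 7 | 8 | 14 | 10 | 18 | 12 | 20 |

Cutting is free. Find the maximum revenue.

Consider every possible first cut. r[k] is the best of p[i]+r[k−i] over all sellable i≤k.
r[1] = 2
r[2] = max(2+2, 3+0) = 4
r[3] = max(2+4, 3+2, 5+0) = 6
r[4] = max(2+6, 3+4, 5+2, 7+0) = 8
r[5] = max(2+8, 3+6, 5+4, 7+2, 8+0) = 10
r[6] = max(2+10, 3+8, 5+6, 7+4, 8+2, 14+0) = 14
r[7] = max(2+14, 3+10, 5+8, …, 14+2, 10+0) = 16
r[8] = max(2+16, 3+14, 5+10, …, 10+2, 18+0) = 18
r[9] = max(2+18, 3+16, 5+14, …, 18+2, 12+0) = 20
r[10] = max(2+20, 3+18, 5+16, …, 12+2, 20+0) = 22
One optimal cutting: 6 + 1 + 1 + 1 + 1 → 14 + 2 + 2 + 2 + 2 = 22.

22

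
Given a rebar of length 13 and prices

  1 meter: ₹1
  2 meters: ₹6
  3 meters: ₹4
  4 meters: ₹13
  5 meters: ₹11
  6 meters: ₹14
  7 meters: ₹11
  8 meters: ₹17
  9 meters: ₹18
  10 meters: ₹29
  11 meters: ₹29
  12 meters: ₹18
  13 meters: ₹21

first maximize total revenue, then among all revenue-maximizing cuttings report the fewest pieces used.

4

Let r[k] be the best obtainable value from length k. For each k, try every first piece i and keep the best of price[i] + r[k−i].
r[1] = 1
r[2] = max(1+1, 6+0) = 6
r[3] = max(1+6, 6+1, 4+0) = 7
r[4] = max(1+7, 6+6, 4+1, 13+0) = 13
r[5] = max(1+13, 6+7, 4+6, 13+1, 11+0) = 14
r[6] = max(1+14, 6+13, 4+7, 13+6, 11+1, 14+0) = 19
r[7] = max(1+19, 6+14, 4+13, …, 14+1, 11+0) = 20
r[8] = max(1+20, 6+19, 4+14, …, 11+1, 17+0) = 26
r[9] = max(1+26, 6+20, 4+19, …, 17+1, 18+0) = 27
r[10] = max(1+27, 6+26, 4+20, …, 18+1, 29+0) = 32
r[11] = max(1+32, 6+27, 4+26, …, 29+1, 29+0) = 33
r[12] = max(1+33, 6+32, 4+27, …, 29+1, 18+0) = 39
r[13] = max(1+39, 6+33, 4+32, …, 18+1, 21+0) = 40
Maximum revenue is ₹40.
Now minimize piece count subject to staying optimal: for each k, pieces[k] = 1 + min over i with p[i]+r[k−i]=r[k] of pieces[k−i].
pieces[10] = 3
pieces[11] = 4
pieces[12] = 3
pieces[13] = 4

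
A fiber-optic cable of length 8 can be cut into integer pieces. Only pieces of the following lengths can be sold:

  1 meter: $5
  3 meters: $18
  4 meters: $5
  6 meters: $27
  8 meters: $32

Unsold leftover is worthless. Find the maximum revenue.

46

Let f[k] be the best obtainable value from length k. For each k, try every first piece i and keep the best of price[i] + f[k−i].
f[1] = 5
f[2] = 10  (first piece 1, then f[1]=5)
f[3] = max(5+10, 18+0) = 18
f[4] = max(5+18, 18+5, 5+0) = 23
f[5] = max(5+23, 18+10, 5+5) = 28
f[6] = max(5+28, 18+18, 5+10, 27+0) = 36
f[7] = max(5+36, 18+23, 5+18, 27+5) = 41
f[8] = max(5+41, 18+28, 5+23, 27+10, 32+0) = 46
One optimal cutting: 3 + 3 + 1 + 1 → $46.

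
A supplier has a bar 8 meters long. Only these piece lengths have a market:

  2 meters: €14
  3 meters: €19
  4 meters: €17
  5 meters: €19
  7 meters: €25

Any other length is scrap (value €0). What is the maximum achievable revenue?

56

Let best[k] be the best obtainable value from length k. For each k, try every first piece i and keep the best of price[i] + best[k−i].
best[1] = 0
best[2] = 14
best[3] = 19
best[4] = 28  (first piece 2, then best[2]=14)
best[5] = 33  (first piece 2, then best[3]=19)
best[6] = 42  (first piece 2, then best[4]=28)
best[7] = 47  (first piece 2, then best[5]=33)
best[8] = 56  (first piece 2, then best[6]=42)
One optimal cutting: 2 + 2 + 2 + 2 → €56.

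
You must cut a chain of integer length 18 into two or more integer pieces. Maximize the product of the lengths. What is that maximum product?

729

Define g[k] = max over 1≤i<k of i · max(k−i, g[k−i]); the inner max lets the remainder stay uncut if that's better.
g[2] = 1*max(1,0) = 1*1 = 1
g[3] = max(1*2, 2*1) = 2
g[4] = max(1*3, 2*2, 3*1) = 4
g[5] = max(1*4, 2*3, 3*2, 4*1) = 6
g[6] = max(1*6, 2*4, 3*3, 4*2, 5*1) = 9
g[7] = max(1*9, 2*6, 3*4, 4*3, 5*2, 6*1) = 12
g[8] = max(1*12, 2*9, 3*6, …, 6*2, 7*1) = 18
g[9] = max(1*18, 2*12, 3*9, …, 7*2, 8*1) = 27
g[10] = max(1*27, 2*18, 3*12, …, 8*2, 9*1) = 36
g[11] = max(1*36, 2*27, 3*18, …, 9*2, 10*1) = 54
g[12] = max(1*54, 2*36, 3*27, …, 10*2, 11*1) = 81
g[13] = max(1*81, 2*54, 3*36, …, 11*2, 12*1) = 108
g[14] = max(1*108, 2*81, 3*54, …, 12*2, 13*1) = 162
g[15] = max(1*162, 2*108, 3*81, …, 13*2, 14*1) = 243
g[16] = max(1*243, 2*162, 3*108, …, 14*2, 15*1) = 324
g[17] = max(1*324, 2*243, 3*162, …, 15*2, 16*1) = 486
g[18] = max(1*486, 2*324, 3*243, …, 16*2, 17*1) = 729
One optimal split: 3 + 3 + 3 + 3 + 3 + 3; product 3*3*3*3*3*3 = 729.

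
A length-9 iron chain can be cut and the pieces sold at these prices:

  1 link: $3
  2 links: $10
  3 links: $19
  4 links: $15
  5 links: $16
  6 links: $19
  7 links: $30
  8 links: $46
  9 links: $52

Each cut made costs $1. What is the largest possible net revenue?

Let v[k] be the best obtainable value from length k. For each k, try every first piece i and keep the best of price[i] + v[k−i] minus the 1 cut fee when i<k.
v[1] = 3
v[2] = 10
v[3] = 19
v[4] = 21  (first piece 1, then v[3]=19)
v[5] = 28  (first piece 2, then v[3]=19)
v[6] = 37  (first piece 3, then v[3]=19)
v[7] = 39  (first piece 1, then v[6]=37)
v[8] = 46  (first piece 2, then v[6]=37)
v[9] = 55  (first piece 3, then v[6]=37)
One optimal plan: pieces 3 + 3 + 3 (2 cuts) → $57 − $2 = $55.

55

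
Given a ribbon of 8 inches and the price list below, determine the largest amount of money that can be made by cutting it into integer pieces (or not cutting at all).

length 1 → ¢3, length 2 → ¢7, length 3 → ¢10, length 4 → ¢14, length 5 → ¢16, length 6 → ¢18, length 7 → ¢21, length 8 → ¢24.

28

Build R[k] bottom-up: R[k] = max over allowed piece i of (p[i] + R[k−i]).
R[1] = 3
R[2] = max(3+3, 7+0) = 7
R[3] = max(3+7, 7+3, 10+0) = 10
R[4] = max(3+10, 7+7, 10+3, 14+0) = 14
R[5] = max(3+14, 7+10, 10+7, 14+3, 16+0) = 17
R[6] = max(3+17, 7+14, 10+10, 14+7, 16+3, 18+0) = 21
R[7] = max(3+21, 7+17, 10+14, …, 18+3, 21+0) = 24
R[8] = max(3+24, 7+21, 10+17, …, 21+3, 24+0) = 28
One optimal cutting: 2 + 2 + 2 + 2 → ¢7 + ¢7 + ¢7 + ¢7 = ¢28.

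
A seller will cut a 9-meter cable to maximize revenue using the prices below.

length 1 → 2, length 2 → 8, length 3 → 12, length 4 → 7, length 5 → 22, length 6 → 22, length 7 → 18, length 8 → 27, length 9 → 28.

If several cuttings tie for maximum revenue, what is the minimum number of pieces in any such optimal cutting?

Consider every possible first cut. r[k] is the best of p[i]+r[k−i] over all sellable i≤k.
r[1] = 2
r[2] = 8
r[3] = 12
r[4] = 16  (first piece 2, then r[2]=8)
r[5] = 22
r[6] = 24  (first piece 1, then r[5]=22)
r[7] = 30  (first piece 2, then r[5]=22)
r[8] = 34  (first piece 3, then r[5]=22)
r[9] = 38  (first piece 2, then r[7]=30)
Maximum revenue is 38.
Now minimize piece count subject to staying optimal: for each k, pieces[k] = 1 + min over i with p[i]+r[k−i]=r[k] of pieces[k−i].
pieces[6] = 2
pieces[7] = 2
pieces[8] = 2
pieces[9] = 3

3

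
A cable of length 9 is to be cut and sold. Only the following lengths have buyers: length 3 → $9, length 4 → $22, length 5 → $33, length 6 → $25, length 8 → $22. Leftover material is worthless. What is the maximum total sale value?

Let best[k] be the best obtainable value from length k. For each k, try every first piece i and keep the best of price[i] + best[k−i].
best[1] = 0
best[2] = 0
best[3] = 9
best[4] = 22
best[5] = 33
best[6] = 33
best[7] = 33
best[8] = 44  (first piece 4, then best[4]=22)
best[9] = 55  (first piece 4, then best[5]=33)
One optimal cutting: 5 + 4 → $55.

55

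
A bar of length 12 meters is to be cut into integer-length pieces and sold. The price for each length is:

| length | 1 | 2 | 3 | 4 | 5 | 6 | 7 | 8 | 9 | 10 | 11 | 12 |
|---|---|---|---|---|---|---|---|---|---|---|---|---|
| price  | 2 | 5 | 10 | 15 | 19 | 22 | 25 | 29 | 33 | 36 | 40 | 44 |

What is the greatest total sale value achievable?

Let R[k] be the best obtainable value from length k. For each k, try every first piece i and keep the best of price[i] + R[k−i].
R[1] = 2
R[2] = max(2+2, 5+0) = 5
R[3] = max(2+5, 5+2, 10+0) = 10
R[4] = max(2+10, 5+5, 10+2, 15+0) = 15
R[5] = max(2+15, 5+10, 10+5, 15+2, 19+0) = 19
R[6] = max(2+19, 5+15, 10+10, 15+5, 19+2, 22+0) = 22
R[7] = max(2+22, 5+19, 10+15, …, 22+2, 25+0) = 25
R[8] = max(2+25, 5+22, 10+19, …, 25+2, 29+0) = 30
R[9] = max(2+30, 5+25, 10+22, …, 29+2, 33+0) = 34
R[10] = max(2+34, 5+30, 10+25, …, 33+2, 36+0) = 38
R[11] = max(2+38, 5+34, 10+30, …, 36+2, 40+0) = 41
R[12] = max(2+41, 5+38, 10+34, …, 40+2, 44+0) = 45
One optimal cutting: 4 + 4 + 4 → 15 + 15 + 15 = 45.

45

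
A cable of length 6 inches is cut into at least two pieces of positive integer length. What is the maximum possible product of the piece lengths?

9

Define m[k] = max over 1≤i<k of i · max(k−i, m[k−i]); the inner max lets the remainder stay uncut if that's better.
m[2] = 1·max(1,0) = 1·1 = 1
m[3] = 1·max(2,1) = 1·2 = 2
m[4] = 2·max(2,1) = 2·2 = 4
m[5] = 2·max(3,2) = 2·3 = 6
m[6] = 3·max(3,2) = 3·3 = 9
One optimal split: 3 + 3; product 3·3 = 9.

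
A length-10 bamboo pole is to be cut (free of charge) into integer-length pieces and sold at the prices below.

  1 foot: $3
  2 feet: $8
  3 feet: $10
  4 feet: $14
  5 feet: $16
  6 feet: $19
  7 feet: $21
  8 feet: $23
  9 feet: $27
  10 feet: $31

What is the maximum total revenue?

Consider every possible first cut. r[k] is the best of p[i]+r[k−i] over all sellable i≤k.
r[1] = 3
r[2] = 8
r[3] = 11  (first piece 1, then r[2]=8)
r[4] = 16  (first piece 2, then r[2]=8)
r[5] = 19  (first piece 1, then r[4]=16)
r[6] = 24  (first piece 2, then r[4]=16)
r[7] = 27  (first piece 1, then r[6]=24)
r[8] = 32  (first piece 2, then r[6]=24)
r[9] = 35  (first piece 1, then r[8]=32)
r[10] = 40  (first piece 2, then r[8]=32)
One optimal cutting: 2 + 2 + 2 + 2 + 2 → $8 + $8 + $8 + $8 + $8 = $40.

40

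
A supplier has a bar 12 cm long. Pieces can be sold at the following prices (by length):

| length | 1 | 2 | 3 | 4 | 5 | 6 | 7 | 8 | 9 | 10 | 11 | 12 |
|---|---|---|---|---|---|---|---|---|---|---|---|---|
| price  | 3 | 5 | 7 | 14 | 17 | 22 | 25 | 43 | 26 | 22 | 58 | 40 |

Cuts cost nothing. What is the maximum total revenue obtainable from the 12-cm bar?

61

Consider every possible first cut. best[k] is the best of p[i]+best[k−i] over all sellable i≤k.
best[1] = 3
best[2] = max(3+3, 5+0) = 6
best[3] = max(3+6, 5+3, 7+0) = 9
best[4] = max(3+9, 5+6, 7+3, 14+0) = 14
best[5] = max(3+14, 5+9, 7+6, 14+3, 17+0) = 17
best[6] = max(3+17, 5+14, 7+9, 14+6, 17+3, 22+0) = 22
best[7] = max(3+22, 5+17, 7+14, …, 22+3, 25+0) = 25
best[8] = max(3+25, 5+22, 7+17, …, 25+3, 43+0) = 43
best[9] = max(3+43, 5+25, 7+22, …, 43+3, 26+0) = 46
best[10] = max(3+46, 5+43, 7+25, …, 26+3, 22+0) = 49
best[11] = max(3+49, 5+46, 7+43, …, 22+3, 58+0) = 58
best[12] = max(3+58, 5+49, 7+46, …, 58+3, 40+0) = 61
One optimal cutting: 11 + 1 → $58 + $3 = $61.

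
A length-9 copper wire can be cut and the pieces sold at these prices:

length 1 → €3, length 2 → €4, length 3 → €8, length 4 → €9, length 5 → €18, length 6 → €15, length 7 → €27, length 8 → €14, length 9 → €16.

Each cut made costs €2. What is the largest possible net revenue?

29

Let net[k] be the best obtainable value from length k. For each k, try every first piece i and keep the best of price[i] + net[k−i] minus the 2 cut fee when i<k.
net[1] = 3
net[2] = max(3+3-2, 4+0) = 4
net[3] = max(3+4-2, 4+3-2, 8+0) = 8
net[4] = max(3+8-2, 4+4-2, 8+3-2, 9+0) = 9
net[5] = max(3+9-2, 4+8-2, 8+4-2, 9+3-2, 18+0) = 18
net[6] = max(3+18-2, 4+9-2, 8+8-2, 9+4-2, 18+3-2, 15+0) = 19
net[7] = max(3+19-2, 4+18-2, 8+9-2, …, 15+3-2, 27+0) = 27
net[8] = max(3+27-2, 4+19-2, 8+18-2, …, 27+3-2, 14+0) = 28
net[9] = max(3+28-2, 4+27-2, 8+19-2, …, 14+3-2, 16+0) = 29
One optimal plan: pieces 7 + 1 + 1 (2 cuts) → €33 − €4 = €29.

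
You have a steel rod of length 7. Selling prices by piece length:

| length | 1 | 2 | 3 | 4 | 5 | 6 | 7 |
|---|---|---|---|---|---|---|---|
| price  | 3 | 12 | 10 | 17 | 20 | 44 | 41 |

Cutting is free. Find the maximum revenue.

Consider every possible first cut. best[k] is the best of p[i]+best[k−i] over all sellable i≤k.
best[1] = 3
best[2] = 12
best[3] = 15  (first piece 1, then best[2]=12)
best[4] = 24  (first piece 2, then best[2]=12)
best[5] = 27  (first piece 1, then best[4]=24)
best[6] = 44
best[7] = 47  (first piece 1, then best[6]=44)
One optimal cutting: 6 + 1 → $44 + $3 = $47.

47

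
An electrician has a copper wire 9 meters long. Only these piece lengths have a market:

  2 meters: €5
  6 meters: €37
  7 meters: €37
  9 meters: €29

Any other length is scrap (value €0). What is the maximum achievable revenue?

42

Build f[k] bottom-up: f[k] = max over allowed piece i of (p[i] + f[k−i]).
f[1] = 0
f[2] = 5
f[3] = 5
f[4] = 10  (first piece 2, then f[2]=5)
f[5] = 10
f[6] = 37
f[7] = 37
f[8] = 42  (first piece 2, then f[6]=37)
f[9] = 42
One optimal cutting: pieces 6 + 2 with 1 meter of scrap → €42.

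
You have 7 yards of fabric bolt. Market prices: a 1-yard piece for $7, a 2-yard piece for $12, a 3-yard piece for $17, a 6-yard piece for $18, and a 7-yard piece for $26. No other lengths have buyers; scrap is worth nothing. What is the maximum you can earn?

49

Consider every possible first cut. r[k] is the best of p[i]+r[k−i] over all sellable i≤k.
r[1] = 7
r[2] = max(7+7, 12+0) = 14
r[3] = max(7+14, 12+7, 17+0) = 21
r[4] = max(7+21, 12+14, 17+7) = 28
r[5] = max(7+28, 12+21, 17+14) = 35
r[6] = max(7+35, 12+28, 17+21, 18+0) = 42
r[7] = max(7+42, 12+35, 17+28, 18+7, 26+0) = 49
One optimal cutting: 1 + 1 + 1 + 1 + 1 + 1 + 1 → $49.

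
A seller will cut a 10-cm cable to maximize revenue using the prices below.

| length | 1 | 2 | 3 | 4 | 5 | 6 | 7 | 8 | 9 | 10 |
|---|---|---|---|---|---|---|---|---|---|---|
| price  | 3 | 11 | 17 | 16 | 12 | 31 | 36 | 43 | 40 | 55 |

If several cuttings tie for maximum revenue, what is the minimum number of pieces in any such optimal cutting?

Let r[k] be the best obtainable value from length k. For each k, try every first piece i and keep the best of price[i] + r[k−i].
r[1] = 3
r[2] = max(3+3, 11+0) = 11
r[3] = max(3+11, 11+3, 17+0) = 17
r[4] = max(3+17, 11+11, 17+3, 16+0) = 22
r[5] = max(3+22, 11+17, 17+11, 16+3, 12+0) = 28
r[6] = max(3+28, 11+22, 17+17, 16+11, 12+3, 31+0) = 34
r[7] = max(3+34, 11+28, 17+22, …, 31+3, 36+0) = 39
r[8] = max(3+39, 11+34, 17+28, …, 36+3, 43+0) = 45
r[9] = max(3+45, 11+39, 17+34, …, 43+3, 40+0) = 51
r[10] = max(3+51, 11+45, 17+39, …, 40+3, 55+0) = 56
Maximum revenue is €56.
Now minimize piece count subject to staying optimal: for each k, pieces[k] = 1 + min over i with p[i]+r[k−i]=r[k] of pieces[k−i].
pieces[7] = 3
pieces[8] = 3
pieces[9] = 3
pieces[10] = 4

4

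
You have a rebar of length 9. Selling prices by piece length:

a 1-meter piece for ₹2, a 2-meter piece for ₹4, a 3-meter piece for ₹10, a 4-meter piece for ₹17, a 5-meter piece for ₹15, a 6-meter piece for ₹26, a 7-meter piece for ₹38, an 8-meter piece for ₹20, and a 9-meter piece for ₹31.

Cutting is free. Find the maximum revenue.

Consider every possible first cut. best[k] is the best of p[i]+best[k−i] over all sellable i≤k.
best[1] = 2
best[2] = 4  (first piece 1, then best[1]=2)
best[3] = 10
best[4] = 17
best[5] = 19  (first piece 1, then best[4]=17)
best[6] = 26
best[7] = 38
best[8] = 40  (first piece 1, then best[7]=38)
best[9] = 42  (first piece 1, then best[8]=40)
One optimal cutting: 7 + 1 + 1 → ₹38 + ₹2 + ₹2 = ₹42.

42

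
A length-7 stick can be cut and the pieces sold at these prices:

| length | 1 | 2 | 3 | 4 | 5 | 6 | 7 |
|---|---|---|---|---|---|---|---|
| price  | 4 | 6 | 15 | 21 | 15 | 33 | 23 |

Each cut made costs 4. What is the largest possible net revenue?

Consider every possible first cut. r[k] is the best of p[i]+r[k−i] over all sellable i≤k, charging 4 whenever i<k.
r[1] = 4
r[2] = 6
r[3] = 15
r[4] = 21
r[5] = 21  (first piece 1, then r[4]=21)
r[6] = 33
r[7] = 33  (first piece 1, then r[6]=33)
One optimal plan: pieces 6 + 1 (1 cut) → 37 − 4 = 33.

33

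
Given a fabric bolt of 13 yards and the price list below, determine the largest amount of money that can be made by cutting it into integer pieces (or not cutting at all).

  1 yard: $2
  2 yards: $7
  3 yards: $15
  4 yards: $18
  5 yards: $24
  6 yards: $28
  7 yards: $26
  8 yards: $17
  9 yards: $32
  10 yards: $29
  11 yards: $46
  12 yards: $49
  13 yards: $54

Let R[k] be the best obtainable value from length k. For each k, try every first piece i and keep the best of price[i] + R[k−i].
R[1] = 2
R[2] = 7
R[3] = 15
R[4] = 18
R[5] = 24
R[6] = 30  (first piece 3, then R[3]=15)
R[7] = 33  (first piece 3, then R[4]=18)
R[8] = 39  (first piece 3, then R[5]=24)
R[9] = 45  (first piece 3, then R[6]=30)
R[10] = 48  (first piece 3, then R[7]=33)
R[11] = 54  (first piece 3, then R[8]=39)
R[12] = 60  (first piece 3, then R[9]=45)
R[13] = 63  (first piece 3, then R[10]=48)
One optimal cutting: 4 + 3 + 3 + 3 → $18 + $15 + $15 + $15 = $63.

63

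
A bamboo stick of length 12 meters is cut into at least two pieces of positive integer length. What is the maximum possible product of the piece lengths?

81

Let P[k] be the best product for length k (with at least one cut). For each first piece i, the rest contributes max(k−i, P[k−i]).
P[2] = 1×max(1,0) = 1×1 = 1
P[3] = max(1×2, 2×1) = 2
P[4] = max(1×3, 2×2, 3×1) = 4
P[5] = max(1×4, 2×3, 3×2, 4×1) = 6
P[6] = max(1×6, 2×4, 3×3, 4×2, 5×1) = 9
P[7] = max(1×9, 2×6, 3×4, 4×3, 5×2, 6×1) = 12
P[8] = max(1×12, 2×9, 3×6, …, 6×2, 7×1) = 18
P[9] = max(1×18, 2×12, 3×9, …, 7×2, 8×1) = 27
P[10] = max(1×27, 2×18, 3×12, …, 8×2, 9×1) = 36
P[11] = max(1×36, 2×27, 3×18, …, 9×2, 10×1) = 54
P[12] = max(1×54, 2×36, 3×27, …, 10×2, 11×1) = 81
One optimal split: 3 + 3 + 3 + 3; product 3×3×3×3 = 81.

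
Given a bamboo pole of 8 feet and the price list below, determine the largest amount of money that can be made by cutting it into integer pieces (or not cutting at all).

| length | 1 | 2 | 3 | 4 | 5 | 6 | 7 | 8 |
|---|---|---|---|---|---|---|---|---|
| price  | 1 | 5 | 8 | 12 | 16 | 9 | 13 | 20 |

Build r[k] bottom-up: r[k] = max over allowed piece i of (p[i] + r[k−i]).
r[1] = 1
r[2] = max(1+1, 5+0) = 5
r[3] = max(1+5, 5+1, 8+0) = 8
r[4] = max(1+8, 5+5, 8+1, 12+0) = 12
r[5] = max(1+12, 5+8, 8+5, 12+1, 16+0) = 16
r[6] = max(1+16, 5+12, 8+8, 12+5, 16+1, 9+0) = 17
r[7] = max(1+17, 5+16, 8+12, …, 9+1, 13+0) = 21
r[8] = max(1+21, 5+17, 8+16, …, 13+1, 20+0) = 24
One optimal cutting: 5 + 3 → $16 + $8 = $24.

24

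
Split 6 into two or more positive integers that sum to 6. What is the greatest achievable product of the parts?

Fill prod[k] for k=2..6: at each k try every first piece i and multiply by the better of (k−i) uncut or prod[k−i].
prod[2] = 1*max(1,0) = 1*1 = 1
prod[3] = 1*max(2,1) = 1*2 = 2
prod[4] = 2*max(2,1) = 2*2 = 4
prod[5] = 2*max(3,2) = 2*3 = 6
prod[6] = 3*max(3,2) = 3*3 = 9
One optimal split: 3 + 3; product 3*3 = 9.

9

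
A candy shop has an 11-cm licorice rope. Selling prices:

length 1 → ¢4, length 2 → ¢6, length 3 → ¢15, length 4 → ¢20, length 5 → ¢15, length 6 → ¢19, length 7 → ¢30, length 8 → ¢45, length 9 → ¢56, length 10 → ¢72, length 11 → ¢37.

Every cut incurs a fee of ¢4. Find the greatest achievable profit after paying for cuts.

72

Consider every possible first cut. r[k] is the best of p[i]+r[k−i] over all sellable i≤k, charging 4 whenever i<k.
r[1] = 4
r[2] = max(4+4-4, 6+0) = 6
r[3] = max(4+6-4, 6+4-4, 15+0) = 15
r[4] = max(4+15-4, 6+6-4, 15+4-4, 20+0) = 20
r[5] = max(4+20-4, 6+15-4, 15+6-4, 20+4-4, 15+0) = 20
r[6] = max(4+20-4, 6+20-4, 15+15-4, 20+6-4, 15+4-4, 19+0) = 26
r[7] = max(4+26-4, 6+20-4, 15+20-4, …, 19+4-4, 30+0) = 31
r[8] = max(4+31-4, 6+26-4, 15+20-4, …, 30+4-4, 45+0) = 45
r[9] = max(4+45-4, 6+31-4, 15+26-4, …, 45+4-4, 56+0) = 56
r[10] = max(4+56-4, 6+45-4, 15+31-4, …, 56+4-4, 72+0) = 72
r[11] = max(4+72-4, 6+56-4, 15+45-4, …, 72+4-4, 37+0) = 72
One optimal plan: pieces 10 + 1 (1 cut) → ¢76 − ¢4 = ¢72.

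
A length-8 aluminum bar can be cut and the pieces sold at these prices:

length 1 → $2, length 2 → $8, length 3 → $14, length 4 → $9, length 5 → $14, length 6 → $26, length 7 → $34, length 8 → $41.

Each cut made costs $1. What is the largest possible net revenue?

Let r[k] be the best obtainable value from length k. For each k, try every first piece i and keep the best of price[i] + r[k−i] minus the 1 cut fee when i<k.
r[1] = 2
r[2] = max(2+2-1, 8+0) = 8
r[3] = max(2+8-1, 8+2-1, 14+0) = 14
r[4] = max(2+14-1, 8+8-1, 14+2-1, 9+0) = 15
r[5] = max(2+15-1, 8+14-1, 14+8-1, 9+2-1, 14+0) = 21
r[6] = max(2+21-1, 8+15-1, 14+14-1, 9+8-1, 14+2-1, 26+0) = 27
r[7] = max(2+27-1, 8+21-1, 14+15-1, …, 26+2-1, 34+0) = 34
r[8] = max(2+34-1, 8+27-1, 14+21-1, …, 34+2-1, 41+0) = 41
Best is to make no cuts and sell whole for $41.

41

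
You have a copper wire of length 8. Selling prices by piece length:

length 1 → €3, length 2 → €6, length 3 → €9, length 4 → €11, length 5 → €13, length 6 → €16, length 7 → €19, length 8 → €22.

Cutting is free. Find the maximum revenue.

Build r[k] bottom-up: r[k] = max over allowed piece i of (p[i] + r[k−i]).
r[1] = 3
r[2] = max(3+3, 6+0) = 6
r[3] = max(3+6, 6+3, 9+0) = 9
r[4] = max(3+9, 6+6, 9+3, 11+0) = 12
r[5] = max(3+12, 6+9, 9+6, 11+3, 13+0) = 15
r[6] = max(3+15, 6+12, 9+9, 11+6, 13+3, 16+0) = 18
r[7] = max(3+18, 6+15, 9+12, …, 16+3, 19+0) = 21
r[8] = max(3+21, 6+18, 9+15, …, 19+3, 22+0) = 24
One optimal cutting: 1 + 1 + 1 + 1 + 1 + 1 + 1 + 1 → €3 + €3 + €3 + €3 + €3 + €3 + €3 + €3 = €24.

24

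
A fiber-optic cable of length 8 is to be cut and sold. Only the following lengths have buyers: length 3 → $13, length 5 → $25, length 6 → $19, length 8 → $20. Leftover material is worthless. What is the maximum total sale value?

Let r[k] be the best obtainable value from length k. For each k, try every first piece i and keep the best of price[i] + r[k−i].
r[1] = 0
r[2] = 0
r[3] = 13
r[4] = 13
r[5] = 25
r[6] = 26  (first piece 3, then r[3]=13)
r[7] = 26
r[8] = 38  (first piece 3, then r[5]=25)
One optimal cutting: 5 + 3 → $38.

38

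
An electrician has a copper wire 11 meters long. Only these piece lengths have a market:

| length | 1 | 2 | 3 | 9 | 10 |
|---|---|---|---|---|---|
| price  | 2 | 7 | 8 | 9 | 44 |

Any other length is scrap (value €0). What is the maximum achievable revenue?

46

Let r[k] be the best obtainable value from length k. For each k, try every first piece i and keep the best of price[i] + r[k−i].
r[1] = 2
r[2] = 7
r[3] = 9  (first piece 1, then r[2]=7)
r[4] = 14  (first piece 2, then r[2]=7)
r[5] = 16  (first piece 1, then r[4]=14)
r[6] = 21  (first piece 2, then r[4]=14)
r[7] = 23  (first piece 1, then r[6]=21)
r[8] = 28  (first piece 2, then r[6]=21)
r[9] = 30  (first piece 1, then r[8]=28)
r[10] = 44
r[11] = 46  (first piece 1, then r[10]=44)
One optimal cutting: 10 + 1 → €46.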